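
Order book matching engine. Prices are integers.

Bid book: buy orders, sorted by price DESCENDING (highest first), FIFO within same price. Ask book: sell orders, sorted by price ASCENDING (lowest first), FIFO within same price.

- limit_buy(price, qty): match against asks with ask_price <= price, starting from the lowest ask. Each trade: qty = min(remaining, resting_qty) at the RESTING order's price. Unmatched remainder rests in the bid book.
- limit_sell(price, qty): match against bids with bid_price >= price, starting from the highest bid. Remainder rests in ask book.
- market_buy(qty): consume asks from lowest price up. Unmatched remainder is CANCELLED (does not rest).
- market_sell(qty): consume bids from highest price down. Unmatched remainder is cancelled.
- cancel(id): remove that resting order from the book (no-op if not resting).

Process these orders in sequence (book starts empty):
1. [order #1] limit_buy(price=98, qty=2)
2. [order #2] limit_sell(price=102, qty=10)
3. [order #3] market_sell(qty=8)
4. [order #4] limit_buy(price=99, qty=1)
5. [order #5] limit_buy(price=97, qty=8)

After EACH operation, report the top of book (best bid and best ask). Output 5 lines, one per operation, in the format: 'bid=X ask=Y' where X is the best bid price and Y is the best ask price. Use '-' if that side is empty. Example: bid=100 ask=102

After op 1 [order #1] limit_buy(price=98, qty=2): fills=none; bids=[#1:2@98] asks=[-]
After op 2 [order #2] limit_sell(price=102, qty=10): fills=none; bids=[#1:2@98] asks=[#2:10@102]
After op 3 [order #3] market_sell(qty=8): fills=#1x#3:2@98; bids=[-] asks=[#2:10@102]
After op 4 [order #4] limit_buy(price=99, qty=1): fills=none; bids=[#4:1@99] asks=[#2:10@102]
After op 5 [order #5] limit_buy(price=97, qty=8): fills=none; bids=[#4:1@99 #5:8@97] asks=[#2:10@102]

Answer: bid=98 ask=-
bid=98 ask=102
bid=- ask=102
bid=99 ask=102
bid=99 ask=102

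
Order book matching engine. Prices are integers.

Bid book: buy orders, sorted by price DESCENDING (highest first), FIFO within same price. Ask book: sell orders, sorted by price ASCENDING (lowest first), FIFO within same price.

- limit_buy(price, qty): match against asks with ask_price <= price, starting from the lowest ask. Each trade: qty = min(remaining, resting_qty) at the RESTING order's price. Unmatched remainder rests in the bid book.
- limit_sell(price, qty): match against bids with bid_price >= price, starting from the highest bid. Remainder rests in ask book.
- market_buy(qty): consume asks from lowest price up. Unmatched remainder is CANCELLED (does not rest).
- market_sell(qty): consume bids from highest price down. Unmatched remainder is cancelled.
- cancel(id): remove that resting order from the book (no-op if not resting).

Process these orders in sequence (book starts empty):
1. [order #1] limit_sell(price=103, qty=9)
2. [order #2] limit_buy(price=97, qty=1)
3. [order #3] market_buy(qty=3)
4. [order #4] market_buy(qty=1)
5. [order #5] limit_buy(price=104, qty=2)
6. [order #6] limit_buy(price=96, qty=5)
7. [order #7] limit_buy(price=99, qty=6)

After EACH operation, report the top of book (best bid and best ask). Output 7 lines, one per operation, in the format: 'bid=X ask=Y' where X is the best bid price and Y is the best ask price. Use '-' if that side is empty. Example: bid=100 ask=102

After op 1 [order #1] limit_sell(price=103, qty=9): fills=none; bids=[-] asks=[#1:9@103]
After op 2 [order #2] limit_buy(price=97, qty=1): fills=none; bids=[#2:1@97] asks=[#1:9@103]
After op 3 [order #3] market_buy(qty=3): fills=#3x#1:3@103; bids=[#2:1@97] asks=[#1:6@103]
After op 4 [order #4] market_buy(qty=1): fills=#4x#1:1@103; bids=[#2:1@97] asks=[#1:5@103]
After op 5 [order #5] limit_buy(price=104, qty=2): fills=#5x#1:2@103; bids=[#2:1@97] asks=[#1:3@103]
After op 6 [order #6] limit_buy(price=96, qty=5): fills=none; bids=[#2:1@97 #6:5@96] asks=[#1:3@103]
After op 7 [order #7] limit_buy(price=99, qty=6): fills=none; bids=[#7:6@99 #2:1@97 #6:5@96] asks=[#1:3@103]

Answer: bid=- ask=103
bid=97 ask=103
bid=97 ask=103
bid=97 ask=103
bid=97 ask=103
bid=97 ask=103
bid=99 ask=103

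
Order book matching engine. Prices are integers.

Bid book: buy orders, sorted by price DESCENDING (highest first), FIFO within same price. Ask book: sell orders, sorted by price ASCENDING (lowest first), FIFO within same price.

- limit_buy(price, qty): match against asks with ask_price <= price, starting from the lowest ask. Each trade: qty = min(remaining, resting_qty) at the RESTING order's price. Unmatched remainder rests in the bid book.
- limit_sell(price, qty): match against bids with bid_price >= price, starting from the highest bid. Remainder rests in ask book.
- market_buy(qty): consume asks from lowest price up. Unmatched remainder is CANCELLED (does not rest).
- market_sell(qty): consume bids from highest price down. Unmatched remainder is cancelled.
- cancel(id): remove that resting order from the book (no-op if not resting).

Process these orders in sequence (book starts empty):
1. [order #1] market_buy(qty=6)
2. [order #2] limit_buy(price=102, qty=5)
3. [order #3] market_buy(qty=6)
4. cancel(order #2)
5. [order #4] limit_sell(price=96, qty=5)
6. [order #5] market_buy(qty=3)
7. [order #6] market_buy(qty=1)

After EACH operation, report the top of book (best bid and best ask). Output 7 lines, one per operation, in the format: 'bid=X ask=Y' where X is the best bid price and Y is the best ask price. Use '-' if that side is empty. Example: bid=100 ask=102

Answer: bid=- ask=-
bid=102 ask=-
bid=102 ask=-
bid=- ask=-
bid=- ask=96
bid=- ask=96
bid=- ask=96

Derivation:
After op 1 [order #1] market_buy(qty=6): fills=none; bids=[-] asks=[-]
After op 2 [order #2] limit_buy(price=102, qty=5): fills=none; bids=[#2:5@102] asks=[-]
After op 3 [order #3] market_buy(qty=6): fills=none; bids=[#2:5@102] asks=[-]
After op 4 cancel(order #2): fills=none; bids=[-] asks=[-]
After op 5 [order #4] limit_sell(price=96, qty=5): fills=none; bids=[-] asks=[#4:5@96]
After op 6 [order #5] market_buy(qty=3): fills=#5x#4:3@96; bids=[-] asks=[#4:2@96]
After op 7 [order #6] market_buy(qty=1): fills=#6x#4:1@96; bids=[-] asks=[#4:1@96]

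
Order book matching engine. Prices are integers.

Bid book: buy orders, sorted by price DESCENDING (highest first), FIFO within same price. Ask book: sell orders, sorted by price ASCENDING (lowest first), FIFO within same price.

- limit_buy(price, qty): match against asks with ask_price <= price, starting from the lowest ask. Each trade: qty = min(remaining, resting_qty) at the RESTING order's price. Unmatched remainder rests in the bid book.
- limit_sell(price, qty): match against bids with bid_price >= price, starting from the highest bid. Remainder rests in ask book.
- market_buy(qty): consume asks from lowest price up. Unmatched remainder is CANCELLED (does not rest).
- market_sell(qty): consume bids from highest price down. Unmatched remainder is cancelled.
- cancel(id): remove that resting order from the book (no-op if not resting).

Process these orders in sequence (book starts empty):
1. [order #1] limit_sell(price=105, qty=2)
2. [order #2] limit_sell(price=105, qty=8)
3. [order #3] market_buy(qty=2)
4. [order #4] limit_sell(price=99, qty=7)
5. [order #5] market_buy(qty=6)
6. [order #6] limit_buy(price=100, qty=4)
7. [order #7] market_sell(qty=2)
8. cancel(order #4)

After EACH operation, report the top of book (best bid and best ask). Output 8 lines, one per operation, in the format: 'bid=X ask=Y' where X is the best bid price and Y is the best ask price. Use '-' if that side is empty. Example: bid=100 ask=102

After op 1 [order #1] limit_sell(price=105, qty=2): fills=none; bids=[-] asks=[#1:2@105]
After op 2 [order #2] limit_sell(price=105, qty=8): fills=none; bids=[-] asks=[#1:2@105 #2:8@105]
After op 3 [order #3] market_buy(qty=2): fills=#3x#1:2@105; bids=[-] asks=[#2:8@105]
After op 4 [order #4] limit_sell(price=99, qty=7): fills=none; bids=[-] asks=[#4:7@99 #2:8@105]
After op 5 [order #5] market_buy(qty=6): fills=#5x#4:6@99; bids=[-] asks=[#4:1@99 #2:8@105]
After op 6 [order #6] limit_buy(price=100, qty=4): fills=#6x#4:1@99; bids=[#6:3@100] asks=[#2:8@105]
After op 7 [order #7] market_sell(qty=2): fills=#6x#7:2@100; bids=[#6:1@100] asks=[#2:8@105]
After op 8 cancel(order #4): fills=none; bids=[#6:1@100] asks=[#2:8@105]

Answer: bid=- ask=105
bid=- ask=105
bid=- ask=105
bid=- ask=99
bid=- ask=99
bid=100 ask=105
bid=100 ask=105
bid=100 ask=105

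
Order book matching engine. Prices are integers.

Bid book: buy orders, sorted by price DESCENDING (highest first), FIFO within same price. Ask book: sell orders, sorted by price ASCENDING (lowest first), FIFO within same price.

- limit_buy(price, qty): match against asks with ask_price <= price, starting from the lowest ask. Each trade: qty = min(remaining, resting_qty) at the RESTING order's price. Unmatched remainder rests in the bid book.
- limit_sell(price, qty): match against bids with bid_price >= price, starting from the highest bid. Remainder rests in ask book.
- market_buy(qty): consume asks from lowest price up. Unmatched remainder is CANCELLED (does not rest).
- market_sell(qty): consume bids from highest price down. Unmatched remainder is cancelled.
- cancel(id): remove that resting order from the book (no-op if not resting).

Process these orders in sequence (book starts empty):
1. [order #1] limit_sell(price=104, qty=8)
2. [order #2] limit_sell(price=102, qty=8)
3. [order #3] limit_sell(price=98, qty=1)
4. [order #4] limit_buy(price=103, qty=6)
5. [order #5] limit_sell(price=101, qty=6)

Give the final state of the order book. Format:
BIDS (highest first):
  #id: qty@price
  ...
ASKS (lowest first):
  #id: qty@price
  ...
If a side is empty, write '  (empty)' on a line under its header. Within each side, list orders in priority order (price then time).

After op 1 [order #1] limit_sell(price=104, qty=8): fills=none; bids=[-] asks=[#1:8@104]
After op 2 [order #2] limit_sell(price=102, qty=8): fills=none; bids=[-] asks=[#2:8@102 #1:8@104]
After op 3 [order #3] limit_sell(price=98, qty=1): fills=none; bids=[-] asks=[#3:1@98 #2:8@102 #1:8@104]
After op 4 [order #4] limit_buy(price=103, qty=6): fills=#4x#3:1@98 #4x#2:5@102; bids=[-] asks=[#2:3@102 #1:8@104]
After op 5 [order #5] limit_sell(price=101, qty=6): fills=none; bids=[-] asks=[#5:6@101 #2:3@102 #1:8@104]

Answer: BIDS (highest first):
  (empty)
ASKS (lowest first):
  #5: 6@101
  #2: 3@102
  #1: 8@104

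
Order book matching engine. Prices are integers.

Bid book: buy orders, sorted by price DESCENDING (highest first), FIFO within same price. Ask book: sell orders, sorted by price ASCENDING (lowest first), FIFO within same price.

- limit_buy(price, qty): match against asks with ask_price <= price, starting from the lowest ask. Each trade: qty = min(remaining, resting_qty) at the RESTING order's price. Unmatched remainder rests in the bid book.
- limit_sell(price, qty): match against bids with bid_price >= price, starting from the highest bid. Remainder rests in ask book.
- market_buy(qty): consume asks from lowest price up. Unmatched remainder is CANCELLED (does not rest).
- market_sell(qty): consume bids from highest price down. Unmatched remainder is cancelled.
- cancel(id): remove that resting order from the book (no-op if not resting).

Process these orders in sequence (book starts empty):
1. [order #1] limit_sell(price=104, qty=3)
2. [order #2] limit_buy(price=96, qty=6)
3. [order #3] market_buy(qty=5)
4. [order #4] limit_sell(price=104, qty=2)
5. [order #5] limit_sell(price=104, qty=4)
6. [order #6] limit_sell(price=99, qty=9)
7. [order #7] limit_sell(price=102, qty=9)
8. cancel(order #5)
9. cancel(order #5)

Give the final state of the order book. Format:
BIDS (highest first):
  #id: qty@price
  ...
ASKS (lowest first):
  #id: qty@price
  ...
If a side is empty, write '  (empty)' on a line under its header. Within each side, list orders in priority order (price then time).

After op 1 [order #1] limit_sell(price=104, qty=3): fills=none; bids=[-] asks=[#1:3@104]
After op 2 [order #2] limit_buy(price=96, qty=6): fills=none; bids=[#2:6@96] asks=[#1:3@104]
After op 3 [order #3] market_buy(qty=5): fills=#3x#1:3@104; bids=[#2:6@96] asks=[-]
After op 4 [order #4] limit_sell(price=104, qty=2): fills=none; bids=[#2:6@96] asks=[#4:2@104]
After op 5 [order #5] limit_sell(price=104, qty=4): fills=none; bids=[#2:6@96] asks=[#4:2@104 #5:4@104]
After op 6 [order #6] limit_sell(price=99, qty=9): fills=none; bids=[#2:6@96] asks=[#6:9@99 #4:2@104 #5:4@104]
After op 7 [order #7] limit_sell(price=102, qty=9): fills=none; bids=[#2:6@96] asks=[#6:9@99 #7:9@102 #4:2@104 #5:4@104]
After op 8 cancel(order #5): fills=none; bids=[#2:6@96] asks=[#6:9@99 #7:9@102 #4:2@104]
After op 9 cancel(order #5): fills=none; bids=[#2:6@96] asks=[#6:9@99 #7:9@102 #4:2@104]

Answer: BIDS (highest first):
  #2: 6@96
ASKS (lowest first):
  #6: 9@99
  #7: 9@102
  #4: 2@104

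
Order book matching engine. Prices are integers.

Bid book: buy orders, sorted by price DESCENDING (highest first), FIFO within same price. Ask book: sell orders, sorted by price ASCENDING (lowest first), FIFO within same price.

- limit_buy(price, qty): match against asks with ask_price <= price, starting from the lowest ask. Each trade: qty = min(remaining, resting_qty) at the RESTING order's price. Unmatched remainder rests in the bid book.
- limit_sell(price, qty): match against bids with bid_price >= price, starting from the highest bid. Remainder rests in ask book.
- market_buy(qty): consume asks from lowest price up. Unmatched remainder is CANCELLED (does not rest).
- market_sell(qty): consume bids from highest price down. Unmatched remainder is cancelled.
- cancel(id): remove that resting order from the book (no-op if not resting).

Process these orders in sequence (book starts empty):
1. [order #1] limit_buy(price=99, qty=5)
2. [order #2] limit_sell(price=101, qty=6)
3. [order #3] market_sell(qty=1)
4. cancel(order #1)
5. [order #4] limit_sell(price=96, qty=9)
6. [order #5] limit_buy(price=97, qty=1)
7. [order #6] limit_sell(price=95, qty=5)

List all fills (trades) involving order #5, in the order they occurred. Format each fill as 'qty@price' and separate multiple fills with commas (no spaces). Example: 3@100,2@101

Answer: 1@96

Derivation:
After op 1 [order #1] limit_buy(price=99, qty=5): fills=none; bids=[#1:5@99] asks=[-]
After op 2 [order #2] limit_sell(price=101, qty=6): fills=none; bids=[#1:5@99] asks=[#2:6@101]
After op 3 [order #3] market_sell(qty=1): fills=#1x#3:1@99; bids=[#1:4@99] asks=[#2:6@101]
After op 4 cancel(order #1): fills=none; bids=[-] asks=[#2:6@101]
After op 5 [order #4] limit_sell(price=96, qty=9): fills=none; bids=[-] asks=[#4:9@96 #2:6@101]
After op 6 [order #5] limit_buy(price=97, qty=1): fills=#5x#4:1@96; bids=[-] asks=[#4:8@96 #2:6@101]
After op 7 [order #6] limit_sell(price=95, qty=5): fills=none; bids=[-] asks=[#6:5@95 #4:8@96 #2:6@101]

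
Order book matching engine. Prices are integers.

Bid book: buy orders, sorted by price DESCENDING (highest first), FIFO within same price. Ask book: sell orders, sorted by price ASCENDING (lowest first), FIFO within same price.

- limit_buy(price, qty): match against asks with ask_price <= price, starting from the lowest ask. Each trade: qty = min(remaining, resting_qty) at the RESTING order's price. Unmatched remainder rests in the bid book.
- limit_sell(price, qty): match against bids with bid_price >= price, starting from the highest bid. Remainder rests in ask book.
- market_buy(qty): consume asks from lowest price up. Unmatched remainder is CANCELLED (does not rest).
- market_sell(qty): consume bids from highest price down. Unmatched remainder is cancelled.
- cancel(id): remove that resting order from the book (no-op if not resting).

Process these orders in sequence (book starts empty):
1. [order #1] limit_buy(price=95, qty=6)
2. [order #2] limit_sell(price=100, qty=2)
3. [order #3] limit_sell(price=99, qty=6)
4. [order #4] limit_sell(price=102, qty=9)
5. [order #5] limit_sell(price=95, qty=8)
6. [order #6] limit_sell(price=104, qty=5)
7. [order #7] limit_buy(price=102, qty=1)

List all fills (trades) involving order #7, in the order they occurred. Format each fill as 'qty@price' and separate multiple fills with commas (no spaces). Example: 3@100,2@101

After op 1 [order #1] limit_buy(price=95, qty=6): fills=none; bids=[#1:6@95] asks=[-]
After op 2 [order #2] limit_sell(price=100, qty=2): fills=none; bids=[#1:6@95] asks=[#2:2@100]
After op 3 [order #3] limit_sell(price=99, qty=6): fills=none; bids=[#1:6@95] asks=[#3:6@99 #2:2@100]
After op 4 [order #4] limit_sell(price=102, qty=9): fills=none; bids=[#1:6@95] asks=[#3:6@99 #2:2@100 #4:9@102]
After op 5 [order #5] limit_sell(price=95, qty=8): fills=#1x#5:6@95; bids=[-] asks=[#5:2@95 #3:6@99 #2:2@100 #4:9@102]
After op 6 [order #6] limit_sell(price=104, qty=5): fills=none; bids=[-] asks=[#5:2@95 #3:6@99 #2:2@100 #4:9@102 #6:5@104]
After op 7 [order #7] limit_buy(price=102, qty=1): fills=#7x#5:1@95; bids=[-] asks=[#5:1@95 #3:6@99 #2:2@100 #4:9@102 #6:5@104]

Answer: 1@95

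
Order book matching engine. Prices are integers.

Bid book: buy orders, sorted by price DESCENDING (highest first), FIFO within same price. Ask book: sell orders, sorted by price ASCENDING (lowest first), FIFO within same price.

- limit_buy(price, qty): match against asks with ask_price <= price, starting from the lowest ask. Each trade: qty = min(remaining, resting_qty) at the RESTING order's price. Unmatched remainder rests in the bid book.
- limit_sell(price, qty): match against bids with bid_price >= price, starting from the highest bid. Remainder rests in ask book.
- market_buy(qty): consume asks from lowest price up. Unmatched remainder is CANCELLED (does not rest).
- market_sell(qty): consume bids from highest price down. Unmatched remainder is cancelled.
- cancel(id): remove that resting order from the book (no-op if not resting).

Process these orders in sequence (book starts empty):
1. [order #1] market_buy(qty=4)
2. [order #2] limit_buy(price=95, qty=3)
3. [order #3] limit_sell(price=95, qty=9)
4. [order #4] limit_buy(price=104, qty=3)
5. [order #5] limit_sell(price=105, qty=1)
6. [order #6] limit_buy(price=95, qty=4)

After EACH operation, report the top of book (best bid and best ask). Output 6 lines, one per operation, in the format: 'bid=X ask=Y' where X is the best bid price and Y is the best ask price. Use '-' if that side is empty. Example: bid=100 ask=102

After op 1 [order #1] market_buy(qty=4): fills=none; bids=[-] asks=[-]
After op 2 [order #2] limit_buy(price=95, qty=3): fills=none; bids=[#2:3@95] asks=[-]
After op 3 [order #3] limit_sell(price=95, qty=9): fills=#2x#3:3@95; bids=[-] asks=[#3:6@95]
After op 4 [order #4] limit_buy(price=104, qty=3): fills=#4x#3:3@95; bids=[-] asks=[#3:3@95]
After op 5 [order #5] limit_sell(price=105, qty=1): fills=none; bids=[-] asks=[#3:3@95 #5:1@105]
After op 6 [order #6] limit_buy(price=95, qty=4): fills=#6x#3:3@95; bids=[#6:1@95] asks=[#5:1@105]

Answer: bid=- ask=-
bid=95 ask=-
bid=- ask=95
bid=- ask=95
bid=- ask=95
bid=95 ask=105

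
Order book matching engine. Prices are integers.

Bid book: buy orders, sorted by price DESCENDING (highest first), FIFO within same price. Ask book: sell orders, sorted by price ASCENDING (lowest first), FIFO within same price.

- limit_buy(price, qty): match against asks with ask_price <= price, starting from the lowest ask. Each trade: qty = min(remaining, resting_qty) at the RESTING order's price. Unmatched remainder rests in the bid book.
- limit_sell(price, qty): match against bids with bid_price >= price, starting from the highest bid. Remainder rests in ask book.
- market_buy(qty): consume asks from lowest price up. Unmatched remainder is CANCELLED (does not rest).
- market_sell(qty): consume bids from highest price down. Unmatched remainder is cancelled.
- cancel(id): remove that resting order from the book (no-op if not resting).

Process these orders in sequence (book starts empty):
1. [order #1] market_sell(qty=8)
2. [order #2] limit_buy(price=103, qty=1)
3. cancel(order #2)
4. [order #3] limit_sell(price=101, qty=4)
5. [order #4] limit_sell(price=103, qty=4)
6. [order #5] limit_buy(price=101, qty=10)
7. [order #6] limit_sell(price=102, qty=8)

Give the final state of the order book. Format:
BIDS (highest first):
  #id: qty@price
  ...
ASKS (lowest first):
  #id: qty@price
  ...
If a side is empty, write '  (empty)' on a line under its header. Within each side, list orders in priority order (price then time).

Answer: BIDS (highest first):
  #5: 6@101
ASKS (lowest first):
  #6: 8@102
  #4: 4@103

Derivation:
After op 1 [order #1] market_sell(qty=8): fills=none; bids=[-] asks=[-]
After op 2 [order #2] limit_buy(price=103, qty=1): fills=none; bids=[#2:1@103] asks=[-]
After op 3 cancel(order #2): fills=none; bids=[-] asks=[-]
After op 4 [order #3] limit_sell(price=101, qty=4): fills=none; bids=[-] asks=[#3:4@101]
After op 5 [order #4] limit_sell(price=103, qty=4): fills=none; bids=[-] asks=[#3:4@101 #4:4@103]
After op 6 [order #5] limit_buy(price=101, qty=10): fills=#5x#3:4@101; bids=[#5:6@101] asks=[#4:4@103]
After op 7 [order #6] limit_sell(price=102, qty=8): fills=none; bids=[#5:6@101] asks=[#6:8@102 #4:4@103]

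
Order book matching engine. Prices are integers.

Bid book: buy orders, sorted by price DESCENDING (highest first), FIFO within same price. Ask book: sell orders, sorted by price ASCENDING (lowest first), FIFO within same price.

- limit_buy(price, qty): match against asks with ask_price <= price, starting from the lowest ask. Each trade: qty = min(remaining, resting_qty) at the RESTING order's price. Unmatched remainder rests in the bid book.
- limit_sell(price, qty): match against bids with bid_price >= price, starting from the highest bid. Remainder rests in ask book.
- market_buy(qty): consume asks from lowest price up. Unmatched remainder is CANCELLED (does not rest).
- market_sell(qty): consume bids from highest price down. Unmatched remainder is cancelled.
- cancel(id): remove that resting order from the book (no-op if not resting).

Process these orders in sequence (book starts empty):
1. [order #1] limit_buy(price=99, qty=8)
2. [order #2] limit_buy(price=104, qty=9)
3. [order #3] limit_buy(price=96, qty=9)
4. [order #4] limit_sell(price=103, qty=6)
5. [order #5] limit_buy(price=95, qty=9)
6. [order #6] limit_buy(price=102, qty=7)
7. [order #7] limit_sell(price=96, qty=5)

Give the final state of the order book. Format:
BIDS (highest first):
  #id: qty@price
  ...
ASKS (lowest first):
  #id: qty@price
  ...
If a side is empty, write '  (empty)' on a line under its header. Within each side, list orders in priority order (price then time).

After op 1 [order #1] limit_buy(price=99, qty=8): fills=none; bids=[#1:8@99] asks=[-]
After op 2 [order #2] limit_buy(price=104, qty=9): fills=none; bids=[#2:9@104 #1:8@99] asks=[-]
After op 3 [order #3] limit_buy(price=96, qty=9): fills=none; bids=[#2:9@104 #1:8@99 #3:9@96] asks=[-]
After op 4 [order #4] limit_sell(price=103, qty=6): fills=#2x#4:6@104; bids=[#2:3@104 #1:8@99 #3:9@96] asks=[-]
After op 5 [order #5] limit_buy(price=95, qty=9): fills=none; bids=[#2:3@104 #1:8@99 #3:9@96 #5:9@95] asks=[-]
After op 6 [order #6] limit_buy(price=102, qty=7): fills=none; bids=[#2:3@104 #6:7@102 #1:8@99 #3:9@96 #5:9@95] asks=[-]
After op 7 [order #7] limit_sell(price=96, qty=5): fills=#2x#7:3@104 #6x#7:2@102; bids=[#6:5@102 #1:8@99 #3:9@96 #5:9@95] asks=[-]

Answer: BIDS (highest first):
  #6: 5@102
  #1: 8@99
  #3: 9@96
  #5: 9@95
ASKS (lowest first):
  (empty)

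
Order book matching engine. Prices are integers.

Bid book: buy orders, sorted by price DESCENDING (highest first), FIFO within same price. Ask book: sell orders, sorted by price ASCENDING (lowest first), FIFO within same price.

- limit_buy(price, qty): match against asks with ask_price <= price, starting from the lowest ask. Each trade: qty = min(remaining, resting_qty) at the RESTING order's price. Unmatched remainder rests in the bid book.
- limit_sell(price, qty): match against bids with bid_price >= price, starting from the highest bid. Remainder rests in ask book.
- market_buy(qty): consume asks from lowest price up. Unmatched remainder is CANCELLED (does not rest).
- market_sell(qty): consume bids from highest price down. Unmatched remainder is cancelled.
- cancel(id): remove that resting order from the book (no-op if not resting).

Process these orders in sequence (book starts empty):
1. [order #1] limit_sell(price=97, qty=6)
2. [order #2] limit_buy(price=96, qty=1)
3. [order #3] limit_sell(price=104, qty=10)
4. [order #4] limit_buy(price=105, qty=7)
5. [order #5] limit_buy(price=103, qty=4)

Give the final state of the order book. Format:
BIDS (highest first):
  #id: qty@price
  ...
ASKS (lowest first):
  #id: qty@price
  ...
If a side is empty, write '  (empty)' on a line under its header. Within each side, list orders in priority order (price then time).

Answer: BIDS (highest first):
  #5: 4@103
  #2: 1@96
ASKS (lowest first):
  #3: 9@104

Derivation:
After op 1 [order #1] limit_sell(price=97, qty=6): fills=none; bids=[-] asks=[#1:6@97]
After op 2 [order #2] limit_buy(price=96, qty=1): fills=none; bids=[#2:1@96] asks=[#1:6@97]
After op 3 [order #3] limit_sell(price=104, qty=10): fills=none; bids=[#2:1@96] asks=[#1:6@97 #3:10@104]
After op 4 [order #4] limit_buy(price=105, qty=7): fills=#4x#1:6@97 #4x#3:1@104; bids=[#2:1@96] asks=[#3:9@104]
After op 5 [order #5] limit_buy(price=103, qty=4): fills=none; bids=[#5:4@103 #2:1@96] asks=[#3:9@104]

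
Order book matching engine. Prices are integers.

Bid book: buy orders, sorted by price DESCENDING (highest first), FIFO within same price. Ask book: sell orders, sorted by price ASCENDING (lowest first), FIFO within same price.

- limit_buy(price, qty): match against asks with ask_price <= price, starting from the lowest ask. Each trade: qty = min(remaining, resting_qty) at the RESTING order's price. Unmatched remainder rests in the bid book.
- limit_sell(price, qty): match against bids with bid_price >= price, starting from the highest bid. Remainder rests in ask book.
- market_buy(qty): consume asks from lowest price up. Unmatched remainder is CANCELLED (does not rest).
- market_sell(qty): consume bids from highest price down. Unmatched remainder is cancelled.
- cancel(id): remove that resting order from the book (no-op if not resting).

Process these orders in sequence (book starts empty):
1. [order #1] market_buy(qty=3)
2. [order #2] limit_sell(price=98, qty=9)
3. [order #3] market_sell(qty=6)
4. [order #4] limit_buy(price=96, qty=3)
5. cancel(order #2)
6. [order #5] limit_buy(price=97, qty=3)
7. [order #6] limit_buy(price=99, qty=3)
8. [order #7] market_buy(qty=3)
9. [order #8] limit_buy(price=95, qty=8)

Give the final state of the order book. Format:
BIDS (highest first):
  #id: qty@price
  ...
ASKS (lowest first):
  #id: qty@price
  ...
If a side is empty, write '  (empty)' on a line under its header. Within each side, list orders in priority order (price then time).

Answer: BIDS (highest first):
  #6: 3@99
  #5: 3@97
  #4: 3@96
  #8: 8@95
ASKS (lowest first):
  (empty)

Derivation:
After op 1 [order #1] market_buy(qty=3): fills=none; bids=[-] asks=[-]
After op 2 [order #2] limit_sell(price=98, qty=9): fills=none; bids=[-] asks=[#2:9@98]
After op 3 [order #3] market_sell(qty=6): fills=none; bids=[-] asks=[#2:9@98]
After op 4 [order #4] limit_buy(price=96, qty=3): fills=none; bids=[#4:3@96] asks=[#2:9@98]
After op 5 cancel(order #2): fills=none; bids=[#4:3@96] asks=[-]
After op 6 [order #5] limit_buy(price=97, qty=3): fills=none; bids=[#5:3@97 #4:3@96] asks=[-]
After op 7 [order #6] limit_buy(price=99, qty=3): fills=none; bids=[#6:3@99 #5:3@97 #4:3@96] asks=[-]
After op 8 [order #7] market_buy(qty=3): fills=none; bids=[#6:3@99 #5:3@97 #4:3@96] asks=[-]
After op 9 [order #8] limit_buy(price=95, qty=8): fills=none; bids=[#6:3@99 #5:3@97 #4:3@96 #8:8@95] asks=[-]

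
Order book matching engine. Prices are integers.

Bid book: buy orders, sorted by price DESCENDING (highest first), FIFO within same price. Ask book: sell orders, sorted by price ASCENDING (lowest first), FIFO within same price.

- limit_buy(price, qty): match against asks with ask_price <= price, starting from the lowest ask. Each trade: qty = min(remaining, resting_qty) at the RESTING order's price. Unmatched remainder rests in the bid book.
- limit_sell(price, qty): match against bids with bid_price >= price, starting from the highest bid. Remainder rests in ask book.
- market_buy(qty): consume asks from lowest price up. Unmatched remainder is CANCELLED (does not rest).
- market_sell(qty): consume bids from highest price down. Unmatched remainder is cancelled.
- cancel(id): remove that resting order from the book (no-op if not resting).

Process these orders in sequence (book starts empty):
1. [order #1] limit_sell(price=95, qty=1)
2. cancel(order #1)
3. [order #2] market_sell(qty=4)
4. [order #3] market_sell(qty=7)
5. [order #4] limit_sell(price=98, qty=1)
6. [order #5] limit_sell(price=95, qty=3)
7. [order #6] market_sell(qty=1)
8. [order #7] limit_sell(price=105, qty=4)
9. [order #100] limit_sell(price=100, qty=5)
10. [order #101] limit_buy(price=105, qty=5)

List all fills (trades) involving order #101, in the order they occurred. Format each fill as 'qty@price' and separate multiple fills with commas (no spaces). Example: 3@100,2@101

After op 1 [order #1] limit_sell(price=95, qty=1): fills=none; bids=[-] asks=[#1:1@95]
After op 2 cancel(order #1): fills=none; bids=[-] asks=[-]
After op 3 [order #2] market_sell(qty=4): fills=none; bids=[-] asks=[-]
After op 4 [order #3] market_sell(qty=7): fills=none; bids=[-] asks=[-]
After op 5 [order #4] limit_sell(price=98, qty=1): fills=none; bids=[-] asks=[#4:1@98]
After op 6 [order #5] limit_sell(price=95, qty=3): fills=none; bids=[-] asks=[#5:3@95 #4:1@98]
After op 7 [order #6] market_sell(qty=1): fills=none; bids=[-] asks=[#5:3@95 #4:1@98]
After op 8 [order #7] limit_sell(price=105, qty=4): fills=none; bids=[-] asks=[#5:3@95 #4:1@98 #7:4@105]
After op 9 [order #100] limit_sell(price=100, qty=5): fills=none; bids=[-] asks=[#5:3@95 #4:1@98 #100:5@100 #7:4@105]
After op 10 [order #101] limit_buy(price=105, qty=5): fills=#101x#5:3@95 #101x#4:1@98 #101x#100:1@100; bids=[-] asks=[#100:4@100 #7:4@105]

Answer: 3@95,1@98,1@100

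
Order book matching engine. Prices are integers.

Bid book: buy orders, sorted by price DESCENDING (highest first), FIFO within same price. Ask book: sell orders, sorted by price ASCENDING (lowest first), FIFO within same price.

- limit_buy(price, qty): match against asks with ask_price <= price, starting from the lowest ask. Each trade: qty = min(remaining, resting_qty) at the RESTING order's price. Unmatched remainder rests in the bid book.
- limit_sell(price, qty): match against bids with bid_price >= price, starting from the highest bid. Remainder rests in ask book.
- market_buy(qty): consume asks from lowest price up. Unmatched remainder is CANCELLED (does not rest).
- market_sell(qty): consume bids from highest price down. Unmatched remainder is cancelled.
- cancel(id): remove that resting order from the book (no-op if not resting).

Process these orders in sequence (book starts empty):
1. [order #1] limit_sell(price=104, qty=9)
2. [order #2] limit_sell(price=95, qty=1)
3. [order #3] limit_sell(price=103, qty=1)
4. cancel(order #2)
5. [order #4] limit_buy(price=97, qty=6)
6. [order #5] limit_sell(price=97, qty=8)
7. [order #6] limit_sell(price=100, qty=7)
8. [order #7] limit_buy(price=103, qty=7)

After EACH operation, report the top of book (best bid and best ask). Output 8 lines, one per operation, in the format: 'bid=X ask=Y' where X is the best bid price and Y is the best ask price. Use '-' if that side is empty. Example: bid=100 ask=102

After op 1 [order #1] limit_sell(price=104, qty=9): fills=none; bids=[-] asks=[#1:9@104]
After op 2 [order #2] limit_sell(price=95, qty=1): fills=none; bids=[-] asks=[#2:1@95 #1:9@104]
After op 3 [order #3] limit_sell(price=103, qty=1): fills=none; bids=[-] asks=[#2:1@95 #3:1@103 #1:9@104]
After op 4 cancel(order #2): fills=none; bids=[-] asks=[#3:1@103 #1:9@104]
After op 5 [order #4] limit_buy(price=97, qty=6): fills=none; bids=[#4:6@97] asks=[#3:1@103 #1:9@104]
After op 6 [order #5] limit_sell(price=97, qty=8): fills=#4x#5:6@97; bids=[-] asks=[#5:2@97 #3:1@103 #1:9@104]
After op 7 [order #6] limit_sell(price=100, qty=7): fills=none; bids=[-] asks=[#5:2@97 #6:7@100 #3:1@103 #1:9@104]
After op 8 [order #7] limit_buy(price=103, qty=7): fills=#7x#5:2@97 #7x#6:5@100; bids=[-] asks=[#6:2@100 #3:1@103 #1:9@104]

Answer: bid=- ask=104
bid=- ask=95
bid=- ask=95
bid=- ask=103
bid=97 ask=103
bid=- ask=97
bid=- ask=97
bid=- ask=100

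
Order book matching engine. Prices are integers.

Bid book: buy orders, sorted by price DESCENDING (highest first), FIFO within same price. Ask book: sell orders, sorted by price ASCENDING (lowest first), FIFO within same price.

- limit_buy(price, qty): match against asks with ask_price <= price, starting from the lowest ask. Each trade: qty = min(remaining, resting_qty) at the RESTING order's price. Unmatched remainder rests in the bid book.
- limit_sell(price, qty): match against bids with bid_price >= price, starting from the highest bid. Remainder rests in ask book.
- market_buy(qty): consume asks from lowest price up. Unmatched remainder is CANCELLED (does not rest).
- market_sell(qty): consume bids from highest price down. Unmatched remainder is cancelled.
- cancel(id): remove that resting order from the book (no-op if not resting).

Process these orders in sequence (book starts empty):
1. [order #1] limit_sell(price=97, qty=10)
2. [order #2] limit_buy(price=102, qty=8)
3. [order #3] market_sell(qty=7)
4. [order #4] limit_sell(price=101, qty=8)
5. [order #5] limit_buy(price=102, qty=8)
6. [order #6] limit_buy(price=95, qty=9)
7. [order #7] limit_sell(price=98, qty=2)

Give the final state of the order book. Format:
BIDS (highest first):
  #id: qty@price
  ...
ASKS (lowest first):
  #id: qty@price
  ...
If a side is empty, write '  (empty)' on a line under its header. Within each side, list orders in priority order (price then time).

After op 1 [order #1] limit_sell(price=97, qty=10): fills=none; bids=[-] asks=[#1:10@97]
After op 2 [order #2] limit_buy(price=102, qty=8): fills=#2x#1:8@97; bids=[-] asks=[#1:2@97]
After op 3 [order #3] market_sell(qty=7): fills=none; bids=[-] asks=[#1:2@97]
After op 4 [order #4] limit_sell(price=101, qty=8): fills=none; bids=[-] asks=[#1:2@97 #4:8@101]
After op 5 [order #5] limit_buy(price=102, qty=8): fills=#5x#1:2@97 #5x#4:6@101; bids=[-] asks=[#4:2@101]
After op 6 [order #6] limit_buy(price=95, qty=9): fills=none; bids=[#6:9@95] asks=[#4:2@101]
After op 7 [order #7] limit_sell(price=98, qty=2): fills=none; bids=[#6:9@95] asks=[#7:2@98 #4:2@101]

Answer: BIDS (highest first):
  #6: 9@95
ASKS (lowest first):
  #7: 2@98
  #4: 2@101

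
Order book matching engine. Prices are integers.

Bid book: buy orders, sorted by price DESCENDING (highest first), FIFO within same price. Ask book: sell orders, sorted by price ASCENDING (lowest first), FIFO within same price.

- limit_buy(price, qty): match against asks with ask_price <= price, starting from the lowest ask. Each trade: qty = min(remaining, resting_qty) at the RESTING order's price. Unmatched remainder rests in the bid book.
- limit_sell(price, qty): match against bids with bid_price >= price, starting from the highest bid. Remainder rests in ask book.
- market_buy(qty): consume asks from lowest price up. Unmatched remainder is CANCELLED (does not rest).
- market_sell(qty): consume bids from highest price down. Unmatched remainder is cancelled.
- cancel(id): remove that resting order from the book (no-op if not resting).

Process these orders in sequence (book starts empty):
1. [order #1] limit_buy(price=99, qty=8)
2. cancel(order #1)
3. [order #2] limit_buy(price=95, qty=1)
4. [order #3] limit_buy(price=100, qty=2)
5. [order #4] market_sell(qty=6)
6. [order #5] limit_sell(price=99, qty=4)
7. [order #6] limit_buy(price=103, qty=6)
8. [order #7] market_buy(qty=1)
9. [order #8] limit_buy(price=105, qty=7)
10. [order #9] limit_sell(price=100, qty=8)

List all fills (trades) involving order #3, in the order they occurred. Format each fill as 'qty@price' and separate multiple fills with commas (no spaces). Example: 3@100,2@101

After op 1 [order #1] limit_buy(price=99, qty=8): fills=none; bids=[#1:8@99] asks=[-]
After op 2 cancel(order #1): fills=none; bids=[-] asks=[-]
After op 3 [order #2] limit_buy(price=95, qty=1): fills=none; bids=[#2:1@95] asks=[-]
After op 4 [order #3] limit_buy(price=100, qty=2): fills=none; bids=[#3:2@100 #2:1@95] asks=[-]
After op 5 [order #4] market_sell(qty=6): fills=#3x#4:2@100 #2x#4:1@95; bids=[-] asks=[-]
After op 6 [order #5] limit_sell(price=99, qty=4): fills=none; bids=[-] asks=[#5:4@99]
After op 7 [order #6] limit_buy(price=103, qty=6): fills=#6x#5:4@99; bids=[#6:2@103] asks=[-]
After op 8 [order #7] market_buy(qty=1): fills=none; bids=[#6:2@103] asks=[-]
After op 9 [order #8] limit_buy(price=105, qty=7): fills=none; bids=[#8:7@105 #6:2@103] asks=[-]
After op 10 [order #9] limit_sell(price=100, qty=8): fills=#8x#9:7@105 #6x#9:1@103; bids=[#6:1@103] asks=[-]

Answer: 2@100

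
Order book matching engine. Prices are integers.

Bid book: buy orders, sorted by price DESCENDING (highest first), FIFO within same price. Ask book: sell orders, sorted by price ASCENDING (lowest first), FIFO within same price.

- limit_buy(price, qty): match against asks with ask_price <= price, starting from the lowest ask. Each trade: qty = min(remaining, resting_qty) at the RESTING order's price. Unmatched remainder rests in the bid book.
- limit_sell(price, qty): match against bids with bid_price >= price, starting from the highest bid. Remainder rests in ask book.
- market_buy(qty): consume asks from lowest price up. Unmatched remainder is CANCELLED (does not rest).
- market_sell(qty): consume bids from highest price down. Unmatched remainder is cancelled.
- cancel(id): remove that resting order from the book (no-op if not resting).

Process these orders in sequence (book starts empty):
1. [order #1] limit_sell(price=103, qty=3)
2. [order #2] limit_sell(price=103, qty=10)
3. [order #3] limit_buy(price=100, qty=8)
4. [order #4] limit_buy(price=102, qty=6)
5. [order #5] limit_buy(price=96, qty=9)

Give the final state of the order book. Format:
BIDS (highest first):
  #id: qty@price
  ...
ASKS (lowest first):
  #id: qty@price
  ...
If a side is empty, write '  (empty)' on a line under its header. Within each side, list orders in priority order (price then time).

After op 1 [order #1] limit_sell(price=103, qty=3): fills=none; bids=[-] asks=[#1:3@103]
After op 2 [order #2] limit_sell(price=103, qty=10): fills=none; bids=[-] asks=[#1:3@103 #2:10@103]
After op 3 [order #3] limit_buy(price=100, qty=8): fills=none; bids=[#3:8@100] asks=[#1:3@103 #2:10@103]
After op 4 [order #4] limit_buy(price=102, qty=6): fills=none; bids=[#4:6@102 #3:8@100] asks=[#1:3@103 #2:10@103]
After op 5 [order #5] limit_buy(price=96, qty=9): fills=none; bids=[#4:6@102 #3:8@100 #5:9@96] asks=[#1:3@103 #2:10@103]

Answer: BIDS (highest first):
  #4: 6@102
  #3: 8@100
  #5: 9@96
ASKS (lowest first):
  #1: 3@103
  #2: 10@103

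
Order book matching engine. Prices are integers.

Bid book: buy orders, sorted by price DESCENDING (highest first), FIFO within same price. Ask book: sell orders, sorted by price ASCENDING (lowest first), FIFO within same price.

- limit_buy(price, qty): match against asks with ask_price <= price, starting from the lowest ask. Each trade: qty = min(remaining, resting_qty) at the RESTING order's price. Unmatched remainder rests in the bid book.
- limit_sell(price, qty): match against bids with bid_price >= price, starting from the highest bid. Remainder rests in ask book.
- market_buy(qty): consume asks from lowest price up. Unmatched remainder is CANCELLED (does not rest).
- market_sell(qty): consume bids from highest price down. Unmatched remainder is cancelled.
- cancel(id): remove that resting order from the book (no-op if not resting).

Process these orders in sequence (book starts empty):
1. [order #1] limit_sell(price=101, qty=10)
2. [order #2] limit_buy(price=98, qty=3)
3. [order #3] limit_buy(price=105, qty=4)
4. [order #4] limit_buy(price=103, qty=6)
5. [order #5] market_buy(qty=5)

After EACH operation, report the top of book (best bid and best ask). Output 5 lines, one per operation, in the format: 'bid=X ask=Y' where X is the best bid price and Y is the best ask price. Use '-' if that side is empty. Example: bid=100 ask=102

Answer: bid=- ask=101
bid=98 ask=101
bid=98 ask=101
bid=98 ask=-
bid=98 ask=-

Derivation:
After op 1 [order #1] limit_sell(price=101, qty=10): fills=none; bids=[-] asks=[#1:10@101]
After op 2 [order #2] limit_buy(price=98, qty=3): fills=none; bids=[#2:3@98] asks=[#1:10@101]
After op 3 [order #3] limit_buy(price=105, qty=4): fills=#3x#1:4@101; bids=[#2:3@98] asks=[#1:6@101]
After op 4 [order #4] limit_buy(price=103, qty=6): fills=#4x#1:6@101; bids=[#2:3@98] asks=[-]
After op 5 [order #5] market_buy(qty=5): fills=none; bids=[#2:3@98] asks=[-]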